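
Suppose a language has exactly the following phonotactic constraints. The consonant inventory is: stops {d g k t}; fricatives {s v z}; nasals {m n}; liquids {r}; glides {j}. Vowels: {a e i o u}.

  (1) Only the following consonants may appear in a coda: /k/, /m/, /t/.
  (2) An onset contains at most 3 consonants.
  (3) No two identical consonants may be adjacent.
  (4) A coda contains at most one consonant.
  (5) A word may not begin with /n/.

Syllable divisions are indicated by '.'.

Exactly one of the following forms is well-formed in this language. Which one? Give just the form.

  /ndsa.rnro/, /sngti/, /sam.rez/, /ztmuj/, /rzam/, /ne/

/ndsa.rnro/ — violates constraint 5: word begins with /n/ → ill-formed
/sngti/ — violates constraint 2: syllable 1 onset /sngt/ has 4 consonants (> 3) → ill-formed
/sam.rez/ — violates constraint 1: syllable 2 coda contains /z/, which is not a licensed coda consonant → ill-formed
/ztmuj/ — violates constraint 1: syllable 1 coda contains /j/, which is not a licensed coda consonant → ill-formed
/rzam/ — σ1 onset /rz/ (2C), coda /m/ ok → well-formed
/ne/ — violates constraint 5: word begins with /n/ → ill-formed

/rzam/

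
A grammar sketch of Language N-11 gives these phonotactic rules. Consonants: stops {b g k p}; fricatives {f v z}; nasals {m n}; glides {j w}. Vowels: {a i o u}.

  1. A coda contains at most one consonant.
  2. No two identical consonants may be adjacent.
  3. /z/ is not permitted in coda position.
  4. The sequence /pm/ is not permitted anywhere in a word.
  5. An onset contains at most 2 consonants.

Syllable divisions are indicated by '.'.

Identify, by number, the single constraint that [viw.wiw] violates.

[viw.wiw]: adjacent identical consonants /ww/.
This is a violation of constraint 2: "No two identical consonants may be adjacent."
The remaining constraints (1, 3, 4, 5) are satisfied.

2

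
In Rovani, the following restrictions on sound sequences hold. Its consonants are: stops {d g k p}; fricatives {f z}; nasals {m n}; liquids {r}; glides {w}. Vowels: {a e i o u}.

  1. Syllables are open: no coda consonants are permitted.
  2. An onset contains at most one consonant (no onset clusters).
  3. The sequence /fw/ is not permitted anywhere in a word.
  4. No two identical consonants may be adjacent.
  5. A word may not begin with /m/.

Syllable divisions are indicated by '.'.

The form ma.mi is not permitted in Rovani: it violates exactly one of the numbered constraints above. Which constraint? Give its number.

ma.mi: word begins with /m/.
This is a violation of constraint 5: "A word may not begin with /m/."
The remaining constraints (1, 2, 3, 4) are satisfied.

5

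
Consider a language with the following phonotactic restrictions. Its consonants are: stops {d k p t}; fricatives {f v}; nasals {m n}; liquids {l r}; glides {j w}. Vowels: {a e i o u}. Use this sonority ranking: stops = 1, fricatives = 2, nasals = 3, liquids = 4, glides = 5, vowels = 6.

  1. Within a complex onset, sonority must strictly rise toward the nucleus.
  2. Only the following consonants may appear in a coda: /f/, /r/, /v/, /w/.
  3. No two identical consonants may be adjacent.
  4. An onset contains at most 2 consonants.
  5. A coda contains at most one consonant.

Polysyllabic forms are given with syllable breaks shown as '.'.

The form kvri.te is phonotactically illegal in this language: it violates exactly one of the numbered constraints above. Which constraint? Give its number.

4

kvri.te: syllable 1 onset /kvr/ has 3 consonants (> 2).
This is a violation of constraint 4: "An onset contains at most 2 consonants."
The remaining constraints (1, 2, 3, 5) are satisfied.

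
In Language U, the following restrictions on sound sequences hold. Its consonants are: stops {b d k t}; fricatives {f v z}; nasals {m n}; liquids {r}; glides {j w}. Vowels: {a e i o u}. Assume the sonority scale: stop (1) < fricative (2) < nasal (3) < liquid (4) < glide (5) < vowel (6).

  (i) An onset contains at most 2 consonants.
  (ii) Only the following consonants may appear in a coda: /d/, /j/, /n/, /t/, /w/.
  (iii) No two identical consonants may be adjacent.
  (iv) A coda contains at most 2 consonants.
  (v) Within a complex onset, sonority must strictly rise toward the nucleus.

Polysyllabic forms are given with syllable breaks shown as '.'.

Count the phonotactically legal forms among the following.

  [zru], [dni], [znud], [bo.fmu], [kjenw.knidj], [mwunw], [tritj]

7

[zru] — σ1 onset /zr/ (2→4 rises), coda /∅/ ok → phonotactically legal
[dni] — σ1 onset /dn/ (1→3 rises), coda /∅/ ok → phonotactically legal
[znud] — σ1 onset /zn/ (2→3 rises), coda /d/ ok → phonotactically legal
[bo.fmu] — σ1 onset /b/, coda /∅/ ok; σ2 onset /fm/ (2→3 rises), coda /∅/ ok → phonotactically legal
[kjenw.knidj] — σ1 onset /kj/ (1→5 rises), coda /nw/ (2C) ok; σ2 onset /kn/ (1→3 rises), coda /dj/ (2C) ok → phonotactically legal
[mwunw] — σ1 onset /mw/ (3→5 rises), coda /nw/ (2C) ok → phonotactically legal
[tritj] — σ1 onset /tr/ (1→4 rises), coda /tj/ (2C) ok → phonotactically legal
Phonotactically legal: [zru], [dni], [znud], [bo.fmu], [kjenw.knidj], [mwunw], [tritj] → 7.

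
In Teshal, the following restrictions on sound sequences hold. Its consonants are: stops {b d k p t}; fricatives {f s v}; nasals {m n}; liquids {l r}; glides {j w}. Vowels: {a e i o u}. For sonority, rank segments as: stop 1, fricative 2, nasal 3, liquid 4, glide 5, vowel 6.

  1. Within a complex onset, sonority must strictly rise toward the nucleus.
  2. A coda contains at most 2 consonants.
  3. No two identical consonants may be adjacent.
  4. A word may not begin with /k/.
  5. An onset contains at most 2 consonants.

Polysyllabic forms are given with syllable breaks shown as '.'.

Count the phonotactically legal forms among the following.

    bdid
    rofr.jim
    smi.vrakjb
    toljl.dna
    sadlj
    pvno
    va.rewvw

bdid — violates constraint 1: syllable 1 onset /bd/: /b/ (stop, 1) → /d/ (stop, 1) does not rise → phonotactically illegal
rofr.jim — σ1 onset /r/, coda /fr/ (2C) ok; σ2 onset /j/, coda /m/ ok → phonotactically legal
smi.vrakjb — violates constraint 2: syllable 2 coda /kjb/ has 3 consonants (> 2) → phonotactically illegal
toljl.dna — violates constraint 2: syllable 1 coda /ljl/ has 3 consonants (> 2) → phonotactically illegal
sadlj — violates constraint 2: syllable 1 coda /dlj/ has 3 consonants (> 2) → phonotactically illegal
pvno — violates constraint 5: syllable 1 onset /pvn/ has 3 consonants (> 2) → phonotactically illegal
va.rewvw — violates constraint 2: syllable 2 coda /wvw/ has 3 consonants (> 2) → phonotactically illegal
Phonotactically legal: rofr.jim → 1.

1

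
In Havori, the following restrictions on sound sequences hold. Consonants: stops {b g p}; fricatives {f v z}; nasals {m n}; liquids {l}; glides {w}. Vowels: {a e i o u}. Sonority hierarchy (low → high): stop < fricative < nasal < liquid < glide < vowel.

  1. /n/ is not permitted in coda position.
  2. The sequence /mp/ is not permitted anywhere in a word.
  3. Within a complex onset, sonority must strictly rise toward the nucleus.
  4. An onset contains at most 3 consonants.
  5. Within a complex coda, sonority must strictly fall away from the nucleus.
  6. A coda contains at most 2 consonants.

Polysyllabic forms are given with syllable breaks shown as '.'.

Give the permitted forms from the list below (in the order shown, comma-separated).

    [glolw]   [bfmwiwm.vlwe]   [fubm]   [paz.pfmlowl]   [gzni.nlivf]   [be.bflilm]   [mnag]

[be.bflilm]

[glolw] — violates constraint 5: syllable 1 coda /lw/: /l/ (liquid, 4) → /w/ (glide, 5) does not fall → not permitted
[bfmwiwm.vlwe] — violates constraint 4: syllable 1 onset /bfmw/ has 4 consonants (> 3) → not permitted
[fubm] — violates constraint 5: syllable 1 coda /bm/: /b/ (stop, 1) → /m/ (nasal, 3) does not fall → not permitted
[paz.pfmlowl] — violates constraint 4: syllable 2 onset /pfml/ has 4 consonants (> 3) → not permitted
[gzni.nlivf] — violates constraint 5: syllable 2 coda /vf/: /v/ (fricative, 2) → /f/ (fricative, 2) does not fall → not permitted
[be.bflilm] — σ1 onset /b/, coda /∅/ ok; σ2 onset /bfl/ (1→2→4 rises), coda /lm/ (4→3 falls) ok → permitted
[mnag] — violates constraint 3: syllable 1 onset /mn/: /m/ (nasal, 3) → /n/ (nasal, 3) does not rise → not permitted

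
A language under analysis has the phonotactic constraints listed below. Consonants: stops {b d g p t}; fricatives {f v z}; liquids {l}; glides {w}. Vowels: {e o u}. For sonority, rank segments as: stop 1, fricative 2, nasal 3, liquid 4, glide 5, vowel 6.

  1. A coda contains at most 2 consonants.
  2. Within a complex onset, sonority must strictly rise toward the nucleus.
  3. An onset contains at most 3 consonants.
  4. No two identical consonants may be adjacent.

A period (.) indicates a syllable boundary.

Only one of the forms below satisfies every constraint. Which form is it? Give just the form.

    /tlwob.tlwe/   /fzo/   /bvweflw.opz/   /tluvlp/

/tlwob.tlwe/ — σ1 onset /tlw/ (1→4→5 rises), coda /b/ ok; σ2 onset /tlw/ (1→4→5 rises), coda /∅/ ok → well-formed
/fzo/ — violates constraint 2: syllable 1 onset /fz/: /f/ (fricative, 2) → /z/ (fricative, 2) does not rise → ill-formed
/bvweflw.opz/ — violates constraint 1: syllable 1 coda /flw/ has 3 consonants (> 2) → ill-formed
/tluvlp/ — violates constraint 1: syllable 1 coda /vlp/ has 3 consonants (> 2) → ill-formed

/tlwob.tlwe/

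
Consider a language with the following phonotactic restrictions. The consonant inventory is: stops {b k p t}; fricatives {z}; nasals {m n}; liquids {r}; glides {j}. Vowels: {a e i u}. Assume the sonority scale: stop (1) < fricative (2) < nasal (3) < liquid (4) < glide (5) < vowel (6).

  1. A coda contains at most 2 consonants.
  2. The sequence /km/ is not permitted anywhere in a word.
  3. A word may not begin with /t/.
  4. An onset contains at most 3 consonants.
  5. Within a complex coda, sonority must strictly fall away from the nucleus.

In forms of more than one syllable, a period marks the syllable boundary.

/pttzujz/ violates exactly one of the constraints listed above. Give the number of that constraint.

4

/pttzujz/: syllable 1 onset /pttz/ has 4 consonants (> 3).
This is a violation of constraint 4: "An onset contains at most 3 consonants."
The remaining constraints (1, 2, 3, 5) are satisfied.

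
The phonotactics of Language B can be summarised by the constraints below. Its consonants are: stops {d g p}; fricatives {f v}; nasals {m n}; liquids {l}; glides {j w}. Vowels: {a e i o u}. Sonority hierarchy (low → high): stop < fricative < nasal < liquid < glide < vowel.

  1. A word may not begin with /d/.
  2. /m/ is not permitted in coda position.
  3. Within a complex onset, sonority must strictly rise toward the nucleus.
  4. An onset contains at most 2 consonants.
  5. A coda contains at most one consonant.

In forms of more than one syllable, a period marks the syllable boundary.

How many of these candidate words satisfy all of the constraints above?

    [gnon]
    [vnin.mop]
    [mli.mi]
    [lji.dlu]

[gnon] — σ1 onset /gn/ (1→3 rises), coda /n/ ok → permitted
[vnin.mop] — σ1 onset /vn/ (2→3 rises), coda /n/ ok; σ2 onset /m/, coda /p/ ok → permitted
[mli.mi] — σ1 onset /ml/ (3→4 rises), coda /∅/ ok; σ2 onset /m/, coda /∅/ ok → permitted
[lji.dlu] — σ1 onset /lj/ (4→5 rises), coda /∅/ ok; σ2 onset /dl/ (1→4 rises), coda /∅/ ok → permitted
Permitted: [gnon], [vnin.mop], [mli.mi], [lji.dlu] → 4.

4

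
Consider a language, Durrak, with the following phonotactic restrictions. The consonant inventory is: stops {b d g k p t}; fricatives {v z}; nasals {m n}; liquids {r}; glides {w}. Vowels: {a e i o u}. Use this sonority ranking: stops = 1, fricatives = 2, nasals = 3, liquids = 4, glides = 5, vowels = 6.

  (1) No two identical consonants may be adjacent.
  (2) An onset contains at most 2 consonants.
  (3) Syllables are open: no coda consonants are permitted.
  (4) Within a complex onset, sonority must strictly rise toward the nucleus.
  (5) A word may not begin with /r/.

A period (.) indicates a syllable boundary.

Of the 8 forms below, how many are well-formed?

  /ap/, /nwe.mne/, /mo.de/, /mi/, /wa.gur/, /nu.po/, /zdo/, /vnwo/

3

/ap/ — violates constraint 3: syllable 1 coda /p/ has 1 consonant (> 0) → ill-formed
/nwe.mne/ — violates constraint 4: syllable 2 onset /mn/: /m/ (nasal, 3) → /n/ (nasal, 3) does not rise → ill-formed
/mo.de/ — σ1 onset /m/, coda /∅/ ok; σ2 onset /d/, coda /∅/ ok → well-formed
/mi/ — σ1 onset /m/, coda /∅/ ok → well-formed
/wa.gur/ — violates constraint 3: syllable 2 coda /r/ has 1 consonant (> 0) → ill-formed
/nu.po/ — σ1 onset /n/, coda /∅/ ok; σ2 onset /p/, coda /∅/ ok → well-formed
/zdo/ — violates constraint 4: syllable 1 onset /zd/: /z/ (fricative, 2) → /d/ (stop, 1) does not rise → ill-formed
/vnwo/ — violates constraint 2: syllable 1 onset /vnw/ has 3 consonants (> 2) → ill-formed
Well-formed: /mo.de/, /mi/, /nu.po/ → 3.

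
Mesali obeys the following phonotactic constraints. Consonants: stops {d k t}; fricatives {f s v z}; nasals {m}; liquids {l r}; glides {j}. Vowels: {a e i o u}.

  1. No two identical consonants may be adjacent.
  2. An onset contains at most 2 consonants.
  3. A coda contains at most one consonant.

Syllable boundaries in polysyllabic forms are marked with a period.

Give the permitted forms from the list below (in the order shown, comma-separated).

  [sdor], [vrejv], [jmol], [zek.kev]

[sdor], [jmol]

[sdor] — σ1 onset /sd/ (2C), coda /r/ ok → permitted
[vrejv] — violates constraint 3: syllable 1 coda /jv/ has 2 consonants (> 1) → not permitted
[jmol] — σ1 onset /jm/ (2C), coda /l/ ok → permitted
[zek.kev] — violates constraint 1: adjacent identical consonants /kk/ → not permitted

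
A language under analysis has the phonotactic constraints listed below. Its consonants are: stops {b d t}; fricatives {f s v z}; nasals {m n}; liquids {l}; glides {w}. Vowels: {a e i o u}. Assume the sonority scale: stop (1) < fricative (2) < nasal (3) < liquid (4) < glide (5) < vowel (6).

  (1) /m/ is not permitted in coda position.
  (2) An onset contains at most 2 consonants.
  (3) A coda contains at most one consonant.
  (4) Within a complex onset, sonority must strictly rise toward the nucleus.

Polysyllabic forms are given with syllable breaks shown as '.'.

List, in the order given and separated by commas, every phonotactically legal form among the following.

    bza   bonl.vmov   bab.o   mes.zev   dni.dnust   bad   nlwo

bza — σ1 onset /bz/ (1→2 rises), coda /∅/ ok → phonotactically legal
bonl.vmov — violates constraint 3: syllable 1 coda /nl/ has 2 consonants (> 1) → phonotactically illegal
bab.o — σ1 onset /b/, coda /b/ ok; σ2 onset /∅/, coda /∅/ ok → phonotactically legal
mes.zev — σ1 onset /m/, coda /s/ ok; σ2 onset /z/, coda /v/ ok → phonotactically legal
dni.dnust — violates constraint 3: syllable 2 coda /st/ has 2 consonants (> 1) → phonotactically illegal
bad — σ1 onset /b/, coda /d/ ok → phonotactically legal
nlwo — violates constraint 2: syllable 1 onset /nlw/ has 3 consonants (> 2) → phonotactically illegal

bza, bab.o, mes.zev, bad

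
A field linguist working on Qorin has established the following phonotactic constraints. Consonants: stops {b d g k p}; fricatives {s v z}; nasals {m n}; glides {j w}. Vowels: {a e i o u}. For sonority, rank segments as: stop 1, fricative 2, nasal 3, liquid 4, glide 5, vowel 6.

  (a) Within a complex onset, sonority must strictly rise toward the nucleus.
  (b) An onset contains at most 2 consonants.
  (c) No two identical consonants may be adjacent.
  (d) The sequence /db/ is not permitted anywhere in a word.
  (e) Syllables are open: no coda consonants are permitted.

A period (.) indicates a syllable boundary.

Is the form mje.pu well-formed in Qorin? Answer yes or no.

yes

mje.pu — σ1 onset /mj/ (3→5 rises), coda /∅/ ok; σ2 onset /p/, coda /∅/ ok → well-formed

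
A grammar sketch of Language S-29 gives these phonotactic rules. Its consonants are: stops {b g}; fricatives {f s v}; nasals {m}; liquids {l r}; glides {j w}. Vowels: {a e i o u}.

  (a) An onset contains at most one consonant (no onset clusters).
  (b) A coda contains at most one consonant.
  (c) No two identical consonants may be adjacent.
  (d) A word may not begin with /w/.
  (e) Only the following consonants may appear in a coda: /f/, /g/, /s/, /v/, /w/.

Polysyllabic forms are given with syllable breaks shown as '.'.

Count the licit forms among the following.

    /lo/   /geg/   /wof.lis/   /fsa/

2

/lo/ — σ1 onset /l/, coda /∅/ ok → licit
/geg/ — σ1 onset /g/, coda /g/ ok → licit
/wof.lis/ — violates constraint (d): word begins with /w/ → illicit
/fsa/ — violates constraint (a): syllable 1 onset /fs/ has 2 consonants (> 1) → illicit
Licit: /lo/, /geg/ → 2.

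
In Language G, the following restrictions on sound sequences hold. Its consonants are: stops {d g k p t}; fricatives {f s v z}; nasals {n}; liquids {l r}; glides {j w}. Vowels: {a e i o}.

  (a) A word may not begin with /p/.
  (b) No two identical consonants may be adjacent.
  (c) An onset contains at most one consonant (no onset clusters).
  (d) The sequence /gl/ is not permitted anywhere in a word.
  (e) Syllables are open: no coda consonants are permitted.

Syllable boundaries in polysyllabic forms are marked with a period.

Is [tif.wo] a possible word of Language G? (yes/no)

[tif.wo] — violates constraint (e): syllable 1 coda /f/ has 1 consonant (> 0) → phonotactically illegal

no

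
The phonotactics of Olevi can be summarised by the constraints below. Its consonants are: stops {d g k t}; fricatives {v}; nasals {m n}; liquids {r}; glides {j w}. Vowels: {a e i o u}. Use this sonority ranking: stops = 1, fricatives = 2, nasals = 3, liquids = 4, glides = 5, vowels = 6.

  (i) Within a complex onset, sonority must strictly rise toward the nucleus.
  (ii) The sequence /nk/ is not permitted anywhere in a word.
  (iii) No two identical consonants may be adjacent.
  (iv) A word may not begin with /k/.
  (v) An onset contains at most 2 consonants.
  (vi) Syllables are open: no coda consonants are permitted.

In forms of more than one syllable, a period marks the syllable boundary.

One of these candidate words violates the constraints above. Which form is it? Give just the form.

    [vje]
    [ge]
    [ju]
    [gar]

[gar]

[vje] — σ1 onset /vj/ (2→5 rises), coda /∅/ ok → licit
[ge] — σ1 onset /g/, coda /∅/ ok → licit
[ju] — σ1 onset /j/, coda /∅/ ok → licit
[gar] — violates constraint (vi): syllable 1 coda /r/ has 1 consonant (> 0) → illicit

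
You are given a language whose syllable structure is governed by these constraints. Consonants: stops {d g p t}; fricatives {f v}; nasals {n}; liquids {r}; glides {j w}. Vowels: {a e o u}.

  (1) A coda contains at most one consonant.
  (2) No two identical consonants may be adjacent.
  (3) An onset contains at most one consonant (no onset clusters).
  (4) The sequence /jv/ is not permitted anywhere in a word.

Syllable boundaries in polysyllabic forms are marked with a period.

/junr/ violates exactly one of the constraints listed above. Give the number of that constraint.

1

/junr/: syllable 1 coda /nr/ has 2 consonants (> 1).
This is a violation of constraint 1: "A coda contains at most one consonant."
The remaining constraints (2, 3, 4) are satisfied.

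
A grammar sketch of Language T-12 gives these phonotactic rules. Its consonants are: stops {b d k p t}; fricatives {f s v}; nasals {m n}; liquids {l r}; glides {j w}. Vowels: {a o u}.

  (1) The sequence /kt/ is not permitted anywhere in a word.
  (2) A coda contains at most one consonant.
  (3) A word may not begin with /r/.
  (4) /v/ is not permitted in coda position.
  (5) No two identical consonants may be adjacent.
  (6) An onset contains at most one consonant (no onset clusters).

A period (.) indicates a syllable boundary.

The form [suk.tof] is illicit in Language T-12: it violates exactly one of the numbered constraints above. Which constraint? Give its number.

1

[suk.tof]: contains banned sequence /kt/.
This is a violation of constraint 1: "The sequence /kt/ is not permitted anywhere in a word."
The remaining constraints (2, 3, 4, 5, 6) are satisfied.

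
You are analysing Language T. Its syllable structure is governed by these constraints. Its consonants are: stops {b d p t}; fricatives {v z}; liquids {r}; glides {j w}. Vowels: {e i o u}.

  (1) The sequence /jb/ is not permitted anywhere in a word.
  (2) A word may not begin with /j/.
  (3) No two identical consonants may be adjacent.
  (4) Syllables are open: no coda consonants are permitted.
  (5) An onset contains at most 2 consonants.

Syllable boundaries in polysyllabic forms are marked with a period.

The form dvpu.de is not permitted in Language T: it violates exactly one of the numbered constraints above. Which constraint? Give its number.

dvpu.de: syllable 1 onset /dvp/ has 3 consonants (> 2).
This is a violation of constraint 5: "An onset contains at most 2 consonants."
The remaining constraints (1, 2, 3, 4) are satisfied.

5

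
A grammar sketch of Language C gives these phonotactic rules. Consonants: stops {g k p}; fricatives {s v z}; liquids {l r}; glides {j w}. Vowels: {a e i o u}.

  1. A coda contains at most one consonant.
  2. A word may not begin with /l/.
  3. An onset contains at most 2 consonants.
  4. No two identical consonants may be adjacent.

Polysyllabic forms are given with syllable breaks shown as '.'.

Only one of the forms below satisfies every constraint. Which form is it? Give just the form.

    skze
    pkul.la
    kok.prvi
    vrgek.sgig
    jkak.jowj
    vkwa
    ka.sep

ka.sep

skze — violates constraint 3: syllable 1 onset /skz/ has 3 consonants (> 2) → not permitted
pkul.la — violates constraint 4: adjacent identical consonants /ll/ → not permitted
kok.prvi — violates constraint 3: syllable 2 onset /prv/ has 3 consonants (> 2) → not permitted
vrgek.sgig — violates constraint 3: syllable 1 onset /vrg/ has 3 consonants (> 2) → not permitted
jkak.jowj — violates constraint 1: syllable 2 coda /wj/ has 2 consonants (> 1) → not permitted
vkwa — violates constraint 3: syllable 1 onset /vkw/ has 3 consonants (> 2) → not permitted
ka.sep — σ1 onset /k/, coda /∅/ ok; σ2 onset /s/, coda /p/ ok → permitted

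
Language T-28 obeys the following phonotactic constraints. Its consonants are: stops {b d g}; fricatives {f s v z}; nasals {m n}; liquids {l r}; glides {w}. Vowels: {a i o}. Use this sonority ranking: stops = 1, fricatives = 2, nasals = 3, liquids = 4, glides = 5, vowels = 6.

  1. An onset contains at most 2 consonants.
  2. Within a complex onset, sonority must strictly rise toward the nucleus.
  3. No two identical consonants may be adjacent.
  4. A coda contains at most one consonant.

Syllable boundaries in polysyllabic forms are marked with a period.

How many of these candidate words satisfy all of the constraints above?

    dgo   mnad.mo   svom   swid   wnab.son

dgo — violates constraint 2: syllable 1 onset /dg/: /d/ (stop, 1) → /g/ (stop, 1) does not rise → illicit
mnad.mo — violates constraint 2: syllable 1 onset /mn/: /m/ (nasal, 3) → /n/ (nasal, 3) does not rise → illicit
svom — violates constraint 2: syllable 1 onset /sv/: /s/ (fricative, 2) → /v/ (fricative, 2) does not rise → illicit
swid — σ1 onset /sw/ (2→5 rises), coda /d/ ok → licit
wnab.son — violates constraint 2: syllable 1 onset /wn/: /w/ (glide, 5) → /n/ (nasal, 3) does not rise → illicit
Licit: swid → 1.

1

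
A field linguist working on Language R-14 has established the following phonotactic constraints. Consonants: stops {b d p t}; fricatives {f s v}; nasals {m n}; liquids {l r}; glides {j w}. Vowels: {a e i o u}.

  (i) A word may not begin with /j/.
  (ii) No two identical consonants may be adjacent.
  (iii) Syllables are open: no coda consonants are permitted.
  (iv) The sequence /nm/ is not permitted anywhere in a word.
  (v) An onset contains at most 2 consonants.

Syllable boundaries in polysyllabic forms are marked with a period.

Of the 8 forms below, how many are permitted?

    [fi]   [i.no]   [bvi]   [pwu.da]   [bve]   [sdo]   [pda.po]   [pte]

[fi] — σ1 onset /f/, coda /∅/ ok → permitted
[i.no] — σ1 onset /∅/, coda /∅/ ok; σ2 onset /n/, coda /∅/ ok → permitted
[bvi] — σ1 onset /bv/ (2C), coda /∅/ ok → permitted
[pwu.da] — σ1 onset /pw/ (2C), coda /∅/ ok; σ2 onset /d/, coda /∅/ ok → permitted
[bve] — σ1 onset /bv/ (2C), coda /∅/ ok → permitted
[sdo] — σ1 onset /sd/ (2C), coda /∅/ ok → permitted
[pda.po] — σ1 onset /pd/ (2C), coda /∅/ ok; σ2 onset /p/, coda /∅/ ok → permitted
[pte] — σ1 onset /pt/ (2C), coda /∅/ ok → permitted
Permitted: [fi], [i.no], [bvi], [pwu.da], [bve], [sdo], [pda.po], [pte] → 8.

8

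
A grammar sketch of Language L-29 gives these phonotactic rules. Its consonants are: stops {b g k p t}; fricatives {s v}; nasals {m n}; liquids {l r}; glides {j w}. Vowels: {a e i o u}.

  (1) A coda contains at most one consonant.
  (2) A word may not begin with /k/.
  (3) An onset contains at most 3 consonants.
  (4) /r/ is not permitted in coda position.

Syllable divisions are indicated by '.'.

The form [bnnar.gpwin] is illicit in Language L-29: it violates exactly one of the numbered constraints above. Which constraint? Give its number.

4

[bnnar.gpwin]: syllable 1 coda contains /r/.
This is a violation of constraint 4: "/r/ is not permitted in coda position."
The remaining constraints (1, 2, 3) are satisfied.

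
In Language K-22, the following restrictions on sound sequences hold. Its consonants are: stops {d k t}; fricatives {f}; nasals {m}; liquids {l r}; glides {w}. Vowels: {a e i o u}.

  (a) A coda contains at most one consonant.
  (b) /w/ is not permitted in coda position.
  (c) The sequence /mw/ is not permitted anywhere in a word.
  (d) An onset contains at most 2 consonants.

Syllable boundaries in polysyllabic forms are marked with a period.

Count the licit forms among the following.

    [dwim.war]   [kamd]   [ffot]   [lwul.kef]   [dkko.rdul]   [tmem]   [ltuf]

4

[dwim.war] — violates constraint (c): contains banned sequence /mw/ → illicit
[kamd] — violates constraint (a): syllable 1 coda /md/ has 2 consonants (> 1) → illicit
[ffot] — σ1 onset /ff/ (2C), coda /t/ ok → licit
[lwul.kef] — σ1 onset /lw/ (2C), coda /l/ ok; σ2 onset /k/, coda /f/ ok → licit
[dkko.rdul] — violates constraint (d): syllable 1 onset /dkk/ has 3 consonants (> 2) → illicit
[tmem] — σ1 onset /tm/ (2C), coda /m/ ok → licit
[ltuf] — σ1 onset /lt/ (2C), coda /f/ ok → licit
Licit: [ffot], [lwul.kef], [tmem], [ltuf] → 4.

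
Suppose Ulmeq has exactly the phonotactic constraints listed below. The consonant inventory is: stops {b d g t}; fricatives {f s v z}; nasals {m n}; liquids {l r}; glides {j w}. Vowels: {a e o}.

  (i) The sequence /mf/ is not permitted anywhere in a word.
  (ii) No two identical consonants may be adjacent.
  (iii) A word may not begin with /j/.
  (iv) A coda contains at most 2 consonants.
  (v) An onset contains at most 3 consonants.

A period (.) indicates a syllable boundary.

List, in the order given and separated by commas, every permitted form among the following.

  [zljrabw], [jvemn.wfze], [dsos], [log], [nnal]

[zljrabw] — violates constraint (v): syllable 1 onset /zljr/ has 4 consonants (> 3) → not permitted
[jvemn.wfze] — violates constraint (iii): word begins with /j/ → not permitted
[dsos] — σ1 onset /ds/ (2C), coda /s/ ok → permitted
[log] — σ1 onset /l/, coda /g/ ok → permitted
[nnal] — violates constraint (ii): adjacent identical consonants /nn/ → not permitted

[dsos], [log]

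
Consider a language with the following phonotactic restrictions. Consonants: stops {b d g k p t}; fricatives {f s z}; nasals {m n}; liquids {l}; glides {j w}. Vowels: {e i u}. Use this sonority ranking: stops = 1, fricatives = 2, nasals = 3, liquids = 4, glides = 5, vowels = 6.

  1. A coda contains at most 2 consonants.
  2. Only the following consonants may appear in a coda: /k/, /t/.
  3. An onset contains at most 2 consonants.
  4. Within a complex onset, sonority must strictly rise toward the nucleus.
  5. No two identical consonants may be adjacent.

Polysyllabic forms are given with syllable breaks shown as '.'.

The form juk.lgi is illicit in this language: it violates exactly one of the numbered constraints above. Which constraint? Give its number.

4

juk.lgi: syllable 2 onset /lg/: /l/ (liquid, 4) → /g/ (stop, 1) does not rise.
This is a violation of constraint 4: "Within a complex onset, sonority must strictly rise toward the nucleus."
The remaining constraints (1, 2, 3, 5) are satisfied.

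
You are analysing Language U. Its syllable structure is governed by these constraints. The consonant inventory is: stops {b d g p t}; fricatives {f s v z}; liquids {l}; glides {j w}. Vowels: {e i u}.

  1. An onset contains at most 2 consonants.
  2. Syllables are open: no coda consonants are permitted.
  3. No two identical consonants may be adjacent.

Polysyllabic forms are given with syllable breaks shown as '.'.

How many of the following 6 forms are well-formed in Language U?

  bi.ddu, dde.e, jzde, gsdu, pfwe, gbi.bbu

bi.ddu — violates constraint 3: adjacent identical consonants /dd/ → ill-formed
dde.e — violates constraint 3: adjacent identical consonants /dd/ → ill-formed
jzde — violates constraint 1: syllable 1 onset /jzd/ has 3 consonants (> 2) → ill-formed
gsdu — violates constraint 1: syllable 1 onset /gsd/ has 3 consonants (> 2) → ill-formed
pfwe — violates constraint 1: syllable 1 onset /pfw/ has 3 consonants (> 2) → ill-formed
gbi.bbu — violates constraint 3: adjacent identical consonants /bb/ → ill-formed
No form is well-formed → 0.

0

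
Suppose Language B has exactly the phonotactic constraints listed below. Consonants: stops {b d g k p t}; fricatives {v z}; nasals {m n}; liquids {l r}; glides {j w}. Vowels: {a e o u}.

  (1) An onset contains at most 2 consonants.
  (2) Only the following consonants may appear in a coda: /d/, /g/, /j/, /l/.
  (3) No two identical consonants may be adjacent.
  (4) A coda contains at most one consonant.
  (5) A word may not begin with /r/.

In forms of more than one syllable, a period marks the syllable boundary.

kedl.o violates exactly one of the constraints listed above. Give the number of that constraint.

kedl.o: syllable 1 coda /dl/ has 2 consonants (> 1).
This is a violation of constraint 4: "A coda contains at most one consonant."
The remaining constraints (1, 2, 3, 5) are satisfied.

4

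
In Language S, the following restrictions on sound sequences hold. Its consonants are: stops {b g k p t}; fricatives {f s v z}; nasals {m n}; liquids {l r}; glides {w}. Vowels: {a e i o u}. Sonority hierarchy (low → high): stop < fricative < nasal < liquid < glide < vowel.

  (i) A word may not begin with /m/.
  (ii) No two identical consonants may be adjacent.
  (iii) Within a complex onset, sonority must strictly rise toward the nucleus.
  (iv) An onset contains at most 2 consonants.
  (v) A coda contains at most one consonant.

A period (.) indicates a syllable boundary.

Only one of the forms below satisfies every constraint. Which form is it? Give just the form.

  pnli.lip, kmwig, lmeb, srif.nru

pnli.lip — violates constraint (iv): syllable 1 onset /pnl/ has 3 consonants (> 2) → phonotactically illegal
kmwig — violates constraint (iv): syllable 1 onset /kmw/ has 3 consonants (> 2) → phonotactically illegal
lmeb — violates constraint (iii): syllable 1 onset /lm/: /l/ (liquid, 4) → /m/ (nasal, 3) does not rise → phonotactically illegal
srif.nru — σ1 onset /sr/ (2→4 rises), coda /f/ ok; σ2 onset /nr/ (3→4 rises), coda /∅/ ok → phonotactically legal

srif.nru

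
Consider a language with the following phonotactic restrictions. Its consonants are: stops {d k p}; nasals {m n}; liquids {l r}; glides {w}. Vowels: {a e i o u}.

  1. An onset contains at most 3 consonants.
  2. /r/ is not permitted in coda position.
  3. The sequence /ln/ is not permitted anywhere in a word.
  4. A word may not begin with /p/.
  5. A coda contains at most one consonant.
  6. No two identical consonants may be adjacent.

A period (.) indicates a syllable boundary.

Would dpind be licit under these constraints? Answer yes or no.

dpind — violates constraint 5: syllable 1 coda /nd/ has 2 consonants (> 1) → illicit

no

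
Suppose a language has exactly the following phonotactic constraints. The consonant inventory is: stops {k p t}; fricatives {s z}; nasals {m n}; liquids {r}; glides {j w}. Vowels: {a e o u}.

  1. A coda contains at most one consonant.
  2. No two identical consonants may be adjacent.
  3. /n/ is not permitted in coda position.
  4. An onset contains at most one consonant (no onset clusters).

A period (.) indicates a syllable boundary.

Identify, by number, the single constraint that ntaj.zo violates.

ntaj.zo: syllable 1 onset /nt/ has 2 consonants (> 1).
This is a violation of constraint 4: "An onset contains at most one consonant (no onset clusters)."
The remaining constraints (1, 2, 3) are satisfied.

4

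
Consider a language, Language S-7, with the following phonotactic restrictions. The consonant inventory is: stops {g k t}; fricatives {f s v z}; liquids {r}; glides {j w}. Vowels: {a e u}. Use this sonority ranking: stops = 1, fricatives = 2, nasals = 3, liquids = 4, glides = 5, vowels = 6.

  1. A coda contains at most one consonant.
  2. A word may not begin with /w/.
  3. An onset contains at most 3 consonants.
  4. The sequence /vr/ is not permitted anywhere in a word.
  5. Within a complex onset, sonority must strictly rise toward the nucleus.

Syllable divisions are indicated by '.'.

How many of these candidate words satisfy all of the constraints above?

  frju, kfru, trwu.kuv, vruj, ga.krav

4

frju — σ1 onset /frj/ (2→4→5 rises), coda /∅/ ok → well-formed
kfru — σ1 onset /kfr/ (1→2→4 rises), coda /∅/ ok → well-formed
trwu.kuv — σ1 onset /trw/ (1→4→5 rises), coda /∅/ ok; σ2 onset /k/, coda /v/ ok → well-formed
vruj — violates constraint 4: contains banned sequence /vr/ → ill-formed
ga.krav — σ1 onset /g/, coda /∅/ ok; σ2 onset /kr/ (1→4 rises), coda /v/ ok → well-formed
Well-formed: frju, kfru, trwu.kuv, ga.krav → 4.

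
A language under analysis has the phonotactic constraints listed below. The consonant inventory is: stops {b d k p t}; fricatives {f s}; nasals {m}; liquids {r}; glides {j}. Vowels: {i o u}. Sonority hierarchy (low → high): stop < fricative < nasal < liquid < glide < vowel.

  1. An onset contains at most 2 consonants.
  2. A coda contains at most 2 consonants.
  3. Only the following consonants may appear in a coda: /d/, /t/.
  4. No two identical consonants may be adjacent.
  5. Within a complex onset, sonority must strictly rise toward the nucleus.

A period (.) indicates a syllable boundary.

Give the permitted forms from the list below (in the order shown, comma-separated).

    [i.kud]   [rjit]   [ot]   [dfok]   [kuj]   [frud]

[i.kud], [rjit], [ot], [frud]

[i.kud] — σ1 onset /∅/, coda /∅/ ok; σ2 onset /k/, coda /d/ ok → permitted
[rjit] — σ1 onset /rj/ (4→5 rises), coda /t/ ok → permitted
[ot] — σ1 onset /∅/, coda /t/ ok → permitted
[dfok] — violates constraint 3: syllable 1 coda contains /k/, which is not a licensed coda consonant → not permitted
[kuj] — violates constraint 3: syllable 1 coda contains /j/, which is not a licensed coda consonant → not permitted
[frud] — σ1 onset /fr/ (2→4 rises), coda /d/ ok → permitted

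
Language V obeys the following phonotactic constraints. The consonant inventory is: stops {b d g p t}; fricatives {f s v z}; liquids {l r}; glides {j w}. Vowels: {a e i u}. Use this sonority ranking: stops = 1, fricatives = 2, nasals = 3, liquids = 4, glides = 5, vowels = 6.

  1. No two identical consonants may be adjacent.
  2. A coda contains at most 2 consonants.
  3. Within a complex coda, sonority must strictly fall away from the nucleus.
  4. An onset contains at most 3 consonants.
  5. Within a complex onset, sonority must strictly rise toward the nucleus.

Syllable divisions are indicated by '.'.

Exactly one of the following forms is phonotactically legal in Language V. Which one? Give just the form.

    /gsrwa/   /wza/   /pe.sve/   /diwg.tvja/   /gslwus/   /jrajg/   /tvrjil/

/gsrwa/ — violates constraint 4: syllable 1 onset /gsrw/ has 4 consonants (> 3) → phonotactically illegal
/wza/ — violates constraint 5: syllable 1 onset /wz/: /w/ (glide, 5) → /z/ (fricative, 2) does not rise → phonotactically illegal
/pe.sve/ — violates constraint 5: syllable 2 onset /sv/: /s/ (fricative, 2) → /v/ (fricative, 2) does not rise → phonotactically illegal
/diwg.tvja/ — σ1 onset /d/, coda /wg/ (5→1 falls) ok; σ2 onset /tvj/ (1→2→5 rises), coda /∅/ ok → phonotactically legal
/gslwus/ — violates constraint 4: syllable 1 onset /gslw/ has 4 consonants (> 3) → phonotactically illegal
/jrajg/ — violates constraint 5: syllable 1 onset /jr/: /j/ (glide, 5) → /r/ (liquid, 4) does not rise → phonotactically illegal
/tvrjil/ — violates constraint 4: syllable 1 onset /tvrj/ has 4 consonants (> 3) → phonotactically illegal

/diwg.tvja/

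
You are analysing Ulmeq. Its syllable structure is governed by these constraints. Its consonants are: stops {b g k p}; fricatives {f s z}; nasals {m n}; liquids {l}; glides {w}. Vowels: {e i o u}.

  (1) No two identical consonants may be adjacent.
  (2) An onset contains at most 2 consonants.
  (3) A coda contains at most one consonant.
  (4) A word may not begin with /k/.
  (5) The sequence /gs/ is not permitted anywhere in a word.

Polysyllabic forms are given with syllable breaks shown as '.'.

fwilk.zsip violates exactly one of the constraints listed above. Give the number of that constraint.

fwilk.zsip: syllable 1 coda /lk/ has 2 consonants (> 1).
This is a violation of constraint 3: "A coda contains at most one consonant."
The remaining constraints (1, 2, 4, 5) are satisfied.

3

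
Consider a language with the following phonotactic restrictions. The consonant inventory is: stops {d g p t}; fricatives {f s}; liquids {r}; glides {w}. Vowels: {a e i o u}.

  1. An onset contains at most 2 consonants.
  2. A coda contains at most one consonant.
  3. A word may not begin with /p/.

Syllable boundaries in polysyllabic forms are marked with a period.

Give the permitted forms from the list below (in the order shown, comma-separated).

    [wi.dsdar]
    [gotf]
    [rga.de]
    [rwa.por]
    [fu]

[rga.de], [rwa.por], [fu]

[wi.dsdar] — violates constraint 1: syllable 2 onset /dsd/ has 3 consonants (> 2) → not permitted
[gotf] — violates constraint 2: syllable 1 coda /tf/ has 2 consonants (> 1) → not permitted
[rga.de] — σ1 onset /rg/ (2C), coda /∅/ ok; σ2 onset /d/, coda /∅/ ok → permitted
[rwa.por] — σ1 onset /rw/ (2C), coda /∅/ ok; σ2 onset /p/, coda /r/ ok → permitted
[fu] — σ1 onset /f/, coda /∅/ ok → permitted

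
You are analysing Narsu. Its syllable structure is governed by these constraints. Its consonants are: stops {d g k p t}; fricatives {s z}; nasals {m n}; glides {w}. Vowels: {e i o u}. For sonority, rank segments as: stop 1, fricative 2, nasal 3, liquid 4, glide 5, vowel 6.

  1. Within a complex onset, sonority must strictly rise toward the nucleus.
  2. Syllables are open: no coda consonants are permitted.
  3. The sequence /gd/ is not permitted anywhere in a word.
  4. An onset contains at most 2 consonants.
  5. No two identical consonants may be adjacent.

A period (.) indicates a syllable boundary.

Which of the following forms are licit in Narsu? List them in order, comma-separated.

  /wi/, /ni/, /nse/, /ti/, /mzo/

/wi/ — σ1 onset /w/, coda /∅/ ok → licit
/ni/ — σ1 onset /n/, coda /∅/ ok → licit
/nse/ — violates constraint 1: syllable 1 onset /ns/: /n/ (nasal, 3) → /s/ (fricative, 2) does not rise → illicit
/ti/ — σ1 onset /t/, coda /∅/ ok → licit
/mzo/ — violates constraint 1: syllable 1 onset /mz/: /m/ (nasal, 3) → /z/ (fricative, 2) does not rise → illicit

/wi/, /ni/, /ti/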